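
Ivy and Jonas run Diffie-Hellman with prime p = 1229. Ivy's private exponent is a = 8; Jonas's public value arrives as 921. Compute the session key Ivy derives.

Shared key K = 921^8 mod 1229.
921^1 ≡ 921 (mod 1229)
921^2 = (921^1)^2 ≡ 921^2 = 848241 ≡ 231 (mod 1229)
921^4 = (921^2)^2 ≡ 231^2 = 53361 ≡ 514 (mod 1229)
921^8 = (921^4)^2 ≡ 514^2 = 264196 ≡ 1190 (mod 1229)

1190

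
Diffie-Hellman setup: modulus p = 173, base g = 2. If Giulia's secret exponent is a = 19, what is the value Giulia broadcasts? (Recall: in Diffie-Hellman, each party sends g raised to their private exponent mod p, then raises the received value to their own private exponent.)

98

Public value = 2^19 mod 173.
2^1 ≡ 2 (mod 173)
2^2 = (2^1)^2 ≡ 2^2 = 4 ≡ 4 (mod 173)
2^4 = (2^2)^2 ≡ 4^2 = 16 ≡ 16 (mod 173)
2^8 = (2^4)^2 ≡ 16^2 = 256 ≡ 83 (mod 173)
2^16 = (2^8)^2 ≡ 83^2 = 6889 ≡ 142 (mod 173)
2^19 = 2^16 · 2^2 · 2^1 ≡ 142 · 4 · 2 ≡ 98 (mod 173).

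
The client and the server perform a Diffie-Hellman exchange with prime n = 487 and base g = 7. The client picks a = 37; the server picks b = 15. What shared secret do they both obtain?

The client sends A = g^a mod n = 7^37 mod 487.
7^1 ≡ 7 (mod 487)
7^2 = (7^1)^2 ≡ 7^2 = 49 ≡ 49 (mod 487)
7^4 = (7^2)^2 ≡ 49^2 = 2401 ≡ 453 (mod 487)
7^8 = (7^4)^2 ≡ 453^2 = 205209 ≡ 182 (mod 487)
7^16 = (7^8)^2 ≡ 182^2 = 33124 ≡ 8 (mod 487)
7^32 = (7^16)^2 ≡ 8^2 = 64 ≡ 64 (mod 487)
7^37 = 7^32 · 7^4 · 7^1 ≡ 64 · 453 · 7 ≡ 352 (mod 487).
So A = 352. The server then computes K = A^b mod n = 352^15 mod 487.
352^1 ≡ 352 (mod 487)
352^2 = (352^1)^2 ≡ 352^2 = 123904 ≡ 206 (mod 487)
352^4 = (352^2)^2 ≡ 206^2 = 42436 ≡ 67 (mod 487)
352^8 = (352^4)^2 ≡ 67^2 = 4489 ≡ 106 (mod 487)
352^15 = 352^8 · 352^4 · 352^2 · 352^1 ≡ 106 · 67 · 206 · 352 ≡ 126 (mod 487).

126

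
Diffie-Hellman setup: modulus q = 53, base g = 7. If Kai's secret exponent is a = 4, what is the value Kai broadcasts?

Public value = 7^4 mod 53.
7^1 ≡ 7 (mod 53)
7^2 = (7^1)^2 ≡ 7^2 = 49 ≡ 49 (mod 53)
7^4 = (7^2)^2 ≡ 49^2 = 2401 ≡ 16 (mod 53)

16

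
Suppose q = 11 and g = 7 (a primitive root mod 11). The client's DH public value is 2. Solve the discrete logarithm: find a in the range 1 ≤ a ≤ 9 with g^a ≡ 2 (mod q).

3

Try successive powers of 7 modulo 11:
7^1 ≡ 7
7^2 ≡ 5
7^3 ≡ 2
Found: a = 3.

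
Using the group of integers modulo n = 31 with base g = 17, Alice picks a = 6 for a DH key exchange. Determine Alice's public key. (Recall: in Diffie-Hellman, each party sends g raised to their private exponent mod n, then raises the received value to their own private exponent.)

Public value = 17^6 (mod 31).
17^1 ≡ 17 (mod 31)
17^2 = (17^1)^2 ≡ 17^2 = 289 ≡ 10 (mod 31)
17^4 = (17^2)^2 ≡ 10^2 = 100 ≡ 7 (mod 31)
17^6 = 17^4 · 17^2 ≡ 7 · 10 ≡ 8 (mod 31).

8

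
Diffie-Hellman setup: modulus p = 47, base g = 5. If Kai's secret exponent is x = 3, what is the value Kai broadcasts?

31

Public value = 5^3 (mod 47).
5^1 ≡ 5 (mod 47)
5^2 = (5^1)^2 ≡ 5^2 = 25 ≡ 25 (mod 47)
5^3 = 5^2 · 5^1 ≡ 25 · 5 ≡ 31 (mod 47).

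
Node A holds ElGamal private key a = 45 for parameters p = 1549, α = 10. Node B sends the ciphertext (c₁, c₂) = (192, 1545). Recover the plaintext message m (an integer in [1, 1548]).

Shared mask s = c₁^a mod p = 192^45 mod 1549.
192^1 ≡ 192 (mod 1549)
192^2 = (192^1)^2 ≡ 192^2 = 36864 ≡ 1237 (mod 1549)
192^4 = (192^2)^2 ≡ 1237^2 = 1530169 ≡ 1306 (mod 1549)
192^8 = (192^4)^2 ≡ 1306^2 = 1705636 ≡ 187 (mod 1549)
192^16 = (192^8)^2 ≡ 187^2 = 34969 ≡ 891 (mod 1549)
192^32 = (192^16)^2 ≡ 891^2 = 793881 ≡ 793 (mod 1549)
192^45 = 192^32 · 192^8 · 192^4 · 192^1 ≡ 793 · 187 · 1306 · 192 ≡ 917 (mod 1549).
So s = 917; s⁻¹ ≡ 1424 (mod 1549).
m = c₂ · s⁻¹ mod 1549 = 1545 · 1424 mod 1549 = 500.

500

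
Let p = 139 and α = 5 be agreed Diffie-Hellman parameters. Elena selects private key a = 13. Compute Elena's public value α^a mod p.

121

Public value = 5^13 mod 139.
5^1 ≡ 5 (mod 139)
5^2 = (5^1)^2 ≡ 5^2 = 25 ≡ 25 (mod 139)
5^4 = (5^2)^2 ≡ 25^2 = 625 ≡ 69 (mod 139)
5^8 = (5^4)^2 ≡ 69^2 = 4761 ≡ 35 (mod 139)
5^13 = 5^8 · 5^4 · 5^1 ≡ 35 · 69 · 5 ≡ 121 (mod 139).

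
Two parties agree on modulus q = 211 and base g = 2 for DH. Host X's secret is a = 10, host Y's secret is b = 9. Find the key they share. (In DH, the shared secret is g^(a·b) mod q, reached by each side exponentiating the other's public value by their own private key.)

Host Y sends B = g^b mod q = 2^9 mod 211.
2^1 ≡ 2 (mod 211)
2^2 = (2^1)^2 ≡ 2^2 = 4 ≡ 4 (mod 211)
2^4 = (2^2)^2 ≡ 4^2 = 16 ≡ 16 (mod 211)
2^8 = (2^4)^2 ≡ 16^2 = 256 ≡ 45 (mod 211)
2^9 = 2^8 · 2^1 ≡ 45 · 2 ≡ 90 (mod 211).
So B = 90. Host X then computes K = B^a mod q = 90^10 mod 211.
90^1 ≡ 90 (mod 211)
90^2 = (90^1)^2 ≡ 90^2 = 8100 ≡ 82 (mod 211)
90^4 = (90^2)^2 ≡ 82^2 = 6724 ≡ 183 (mod 211)
90^8 = (90^4)^2 ≡ 183^2 = 33489 ≡ 151 (mod 211)
90^10 = 90^8 · 90^2 ≡ 151 · 82 ≡ 144 (mod 211).

144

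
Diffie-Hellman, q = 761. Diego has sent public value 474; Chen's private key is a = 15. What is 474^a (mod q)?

61

Shared key K = 474^15 mod 761.
474^1 ≡ 474 (mod 761)
474^2 = (474^1)^2 ≡ 474^2 = 224676 ≡ 181 (mod 761)
474^4 = (474^2)^2 ≡ 181^2 = 32761 ≡ 38 (mod 761)
474^8 = (474^4)^2 ≡ 38^2 = 1444 ≡ 683 (mod 761)
474^15 = 474^8 · 474^4 · 474^2 · 474^1 ≡ 683 · 38 · 181 · 474 ≡ 61 (mod 761).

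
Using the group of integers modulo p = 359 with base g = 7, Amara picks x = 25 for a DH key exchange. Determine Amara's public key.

Public value = 7^25 mod 359.
7^1 ≡ 7 (mod 359)
7^2 = (7^1)^2 ≡ 7^2 = 49 ≡ 49 (mod 359)
7^4 = (7^2)^2 ≡ 49^2 = 2401 ≡ 247 (mod 359)
7^8 = (7^4)^2 ≡ 247^2 = 61009 ≡ 338 (mod 359)
7^16 = (7^8)^2 ≡ 338^2 = 114244 ≡ 82 (mod 359)
7^25 = 7^16 · 7^8 · 7^1 ≡ 82 · 338 · 7 ≡ 152 (mod 359).

152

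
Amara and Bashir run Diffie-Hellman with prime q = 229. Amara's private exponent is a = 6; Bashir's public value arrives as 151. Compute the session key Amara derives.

Shared key K = 151^6 mod 229.
151^1 ≡ 151 (mod 229)
151^2 = (151^1)^2 ≡ 151^2 = 22801 ≡ 130 (mod 229)
151^4 = (151^2)^2 ≡ 130^2 = 16900 ≡ 183 (mod 229)
151^6 = 151^4 · 151^2 ≡ 183 · 130 ≡ 203 (mod 229).

203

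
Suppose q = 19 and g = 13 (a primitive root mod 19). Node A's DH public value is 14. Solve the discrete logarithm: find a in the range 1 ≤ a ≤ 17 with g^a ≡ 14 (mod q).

Try successive powers of 13 modulo 19:
13^1 ≡ 13
13^2 ≡ 17
13^3 ≡ 12
13^4 ≡ 4
13^5 ≡ 14
Found: a = 5.

5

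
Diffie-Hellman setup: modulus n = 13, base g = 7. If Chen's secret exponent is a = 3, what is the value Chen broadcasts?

Public value = 7^3 mod 13.
7^1 ≡ 7 (mod 13)
7^2 = (7^1)^2 ≡ 7^2 = 49 ≡ 10 (mod 13)
7^3 = 7^2 · 7^1 ≡ 10 · 7 ≡ 5 (mod 13).

5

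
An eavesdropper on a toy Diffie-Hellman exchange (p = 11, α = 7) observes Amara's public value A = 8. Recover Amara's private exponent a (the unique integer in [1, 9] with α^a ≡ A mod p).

Try successive powers of 7 modulo 11:
7^1 ≡ 7
7^2 ≡ 5
7^3 ≡ 2
7^4 ≡ 3
7^5 ≡ 10
7^6 ≡ 4
7^7 ≡ 6
7^8 ≡ 9
7^9 ≡ 8
Found: a = 9.

9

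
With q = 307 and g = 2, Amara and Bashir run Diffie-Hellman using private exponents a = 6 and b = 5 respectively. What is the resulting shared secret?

114

Bashir sends B = g^b mod q = 2^5 mod 307.
2^1 ≡ 2 (mod 307)
2^2 = (2^1)^2 ≡ 2^2 = 4 ≡ 4 (mod 307)
2^4 = (2^2)^2 ≡ 4^2 = 16 ≡ 16 (mod 307)
2^5 = 2^4 · 2^1 ≡ 16 · 2 ≡ 32 (mod 307).
So B = 32. Amara then computes K = B^a mod q = 32^6 mod 307.
32^1 ≡ 32 (mod 307)
32^2 = (32^1)^2 ≡ 32^2 = 1024 ≡ 103 (mod 307)
32^4 = (32^2)^2 ≡ 103^2 = 10609 ≡ 171 (mod 307)
32^6 = 32^4 · 32^2 ≡ 171 · 103 ≡ 114 (mod 307).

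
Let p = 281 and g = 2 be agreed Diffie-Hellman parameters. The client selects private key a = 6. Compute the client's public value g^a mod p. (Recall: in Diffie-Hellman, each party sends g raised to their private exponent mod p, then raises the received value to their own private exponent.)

64

Public value = 2^6 mod 281.
2^1 ≡ 2 (mod 281)
2^2 = (2^1)^2 ≡ 2^2 = 4 ≡ 4 (mod 281)
2^4 = (2^2)^2 ≡ 4^2 = 16 ≡ 16 (mod 281)
2^6 = 2^4 · 2^2 ≡ 16 · 4 ≡ 64 (mod 281).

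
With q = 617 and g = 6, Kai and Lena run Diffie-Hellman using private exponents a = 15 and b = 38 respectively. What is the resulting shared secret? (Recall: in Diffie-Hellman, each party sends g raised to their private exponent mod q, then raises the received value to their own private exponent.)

Kai sends A = g^a mod q = 6^15 mod 617.
6^1 ≡ 6 (mod 617)
6^2 = (6^1)^2 ≡ 6^2 = 36 ≡ 36 (mod 617)
6^4 = (6^2)^2 ≡ 36^2 = 1296 ≡ 62 (mod 617)
6^8 = (6^4)^2 ≡ 62^2 = 3844 ≡ 142 (mod 617)
6^15 = 6^8 · 6^4 · 6^2 · 6^1 ≡ 142 · 62 · 36 · 6 ≡ 70 (mod 617).
So A = 70. Lena then computes K = A^b mod q = 70^38 mod 617.
70^1 ≡ 70 (mod 617)
70^2 = (70^1)^2 ≡ 70^2 = 4900 ≡ 581 (mod 617)
70^4 = (70^2)^2 ≡ 581^2 = 337561 ≡ 62 (mod 617)
70^8 = (70^4)^2 ≡ 62^2 = 3844 ≡ 142 (mod 617)
70^16 = (70^8)^2 ≡ 142^2 = 20164 ≡ 420 (mod 617)
70^32 = (70^16)^2 ≡ 420^2 = 176400 ≡ 555 (mod 617)
70^38 = 70^32 · 70^4 · 70^2 ≡ 555 · 62 · 581 ≡ 176 (mod 617).

176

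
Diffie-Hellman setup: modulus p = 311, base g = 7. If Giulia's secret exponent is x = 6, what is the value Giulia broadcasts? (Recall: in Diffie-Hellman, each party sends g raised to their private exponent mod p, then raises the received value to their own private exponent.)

91

Public value = 7^6 (mod 311).
7^1 ≡ 7 (mod 311)
7^2 = (7^1)^2 ≡ 7^2 = 49 ≡ 49 (mod 311)
7^4 = (7^2)^2 ≡ 49^2 = 2401 ≡ 224 (mod 311)
7^6 = 7^4 · 7^2 ≡ 224 · 49 ≡ 91 (mod 311).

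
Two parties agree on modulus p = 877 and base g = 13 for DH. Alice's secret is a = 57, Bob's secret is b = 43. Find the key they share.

831

Alice sends A = g^a mod p = 13^57 mod 877.
13^1 ≡ 13 (mod 877)
13^2 = (13^1)^2 ≡ 13^2 = 169 ≡ 169 (mod 877)
13^4 = (13^2)^2 ≡ 169^2 = 28561 ≡ 497 (mod 877)
13^8 = (13^4)^2 ≡ 497^2 = 247009 ≡ 572 (mod 877)
13^16 = (13^8)^2 ≡ 572^2 = 327184 ≡ 63 (mod 877)
13^32 = (13^16)^2 ≡ 63^2 = 3969 ≡ 461 (mod 877)
13^57 = 13^32 · 13^16 · 13^8 · 13^1 ≡ 461 · 63 · 572 · 13 ≡ 744 (mod 877).
So A = 744. Bob then computes K = A^b mod p = 744^43 mod 877.
744^1 ≡ 744 (mod 877)
744^2 = (744^1)^2 ≡ 744^2 = 553536 ≡ 149 (mod 877)
744^4 = (744^2)^2 ≡ 149^2 = 22201 ≡ 276 (mod 877)
744^8 = (744^4)^2 ≡ 276^2 = 76176 ≡ 754 (mod 877)
744^16 = (744^8)^2 ≡ 754^2 = 568516 ≡ 220 (mod 877)
744^32 = (744^16)^2 ≡ 220^2 = 48400 ≡ 165 (mod 877)
744^43 = 744^32 · 744^8 · 744^2 · 744^1 ≡ 165 · 754 · 149 · 744 ≡ 831 (mod 877).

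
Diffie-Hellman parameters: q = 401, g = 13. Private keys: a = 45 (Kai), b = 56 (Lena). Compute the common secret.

329

Lena sends B = g^b mod q = 13^56 mod 401.
13^1 ≡ 13 (mod 401)
13^2 = (13^1)^2 ≡ 13^2 = 169 ≡ 169 (mod 401)
13^4 = (13^2)^2 ≡ 169^2 = 28561 ≡ 90 (mod 401)
13^8 = (13^4)^2 ≡ 90^2 = 8100 ≡ 80 (mod 401)
13^16 = (13^8)^2 ≡ 80^2 = 6400 ≡ 385 (mod 401)
13^32 = (13^16)^2 ≡ 385^2 = 148225 ≡ 256 (mod 401)
13^56 = 13^32 · 13^16 · 13^8 ≡ 256 · 385 · 80 ≡ 338 (mod 401).
So B = 338. Kai then computes K = B^a mod q = 338^45 mod 401.
338^1 ≡ 338 (mod 401)
338^2 = (338^1)^2 ≡ 338^2 = 114244 ≡ 360 (mod 401)
338^4 = (338^2)^2 ≡ 360^2 = 129600 ≡ 77 (mod 401)
338^8 = (338^4)^2 ≡ 77^2 = 5929 ≡ 315 (mod 401)
338^16 = (338^8)^2 ≡ 315^2 = 99225 ≡ 178 (mod 401)
338^32 = (338^16)^2 ≡ 178^2 = 31684 ≡ 5 (mod 401)
338^45 = 338^32 · 338^8 · 338^4 · 338^1 ≡ 5 · 315 · 77 · 338 ≡ 329 (mod 401).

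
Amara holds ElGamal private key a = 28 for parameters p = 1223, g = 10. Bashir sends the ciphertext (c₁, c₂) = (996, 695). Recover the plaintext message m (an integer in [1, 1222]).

1019

Shared mask s = c₁^a mod p = 996^28 mod 1223.
996^1 ≡ 996 (mod 1223)
996^2 = (996^1)^2 ≡ 996^2 = 992016 ≡ 163 (mod 1223)
996^4 = (996^2)^2 ≡ 163^2 = 26569 ≡ 886 (mod 1223)
996^8 = (996^4)^2 ≡ 886^2 = 784996 ≡ 1053 (mod 1223)
996^16 = (996^8)^2 ≡ 1053^2 = 1108809 ≡ 771 (mod 1223)
996^28 = 996^16 · 996^8 · 996^4 ≡ 771 · 1053 · 886 ≡ 722 (mod 1223).
So s = 722; s⁻¹ ≡ 1140 (mod 1223).
m = c₂ · s⁻¹ mod 1223 = 695 · 1140 mod 1223 = 1019.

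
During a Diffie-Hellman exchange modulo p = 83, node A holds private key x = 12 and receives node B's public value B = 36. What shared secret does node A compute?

Shared key K = 36^12 mod 83.
36^1 ≡ 36 (mod 83)
36^2 = (36^1)^2 ≡ 36^2 = 1296 ≡ 51 (mod 83)
36^4 = (36^2)^2 ≡ 51^2 = 2601 ≡ 28 (mod 83)
36^8 = (36^4)^2 ≡ 28^2 = 784 ≡ 37 (mod 83)
36^12 = 36^8 · 36^4 ≡ 37 · 28 ≡ 40 (mod 83).

40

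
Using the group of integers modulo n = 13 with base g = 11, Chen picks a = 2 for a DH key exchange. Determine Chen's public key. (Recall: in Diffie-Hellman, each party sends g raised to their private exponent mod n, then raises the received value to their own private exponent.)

4

Public value = 11^2 mod 13.
11^1 ≡ 11 (mod 13)
11^2 = (11^1)^2 ≡ 11^2 = 121 ≡ 4 (mod 13)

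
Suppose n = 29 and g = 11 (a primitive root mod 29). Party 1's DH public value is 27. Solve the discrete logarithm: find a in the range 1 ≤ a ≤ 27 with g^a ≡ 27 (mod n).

Try successive powers of 11 modulo 29:
11^1 ≡ 11
11^2 ≡ 5
11^3 ≡ 26
11^4 ≡ 25
11^5 ≡ 14
11^6 ≡ 9
11^7 ≡ 12
11^8 ≡ 16
11^9 ≡ 2
11^10 ≡ 22
11^11 ≡ 10
11^12 ≡ 23
11^13 ≡ 21
11^14 ≡ 28
11^15 ≡ 18
11^16 ≡ 24
11^17 ≡ 3
11^18 ≡ 4
11^19 ≡ 15
11^20 ≡ 20
11^21 ≡ 17
11^22 ≡ 13
11^23 ≡ 27
Found: a = 23.

23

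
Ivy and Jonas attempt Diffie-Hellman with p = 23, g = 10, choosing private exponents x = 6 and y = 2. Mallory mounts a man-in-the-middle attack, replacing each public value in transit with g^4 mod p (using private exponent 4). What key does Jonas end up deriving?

Jonas receives Mallory's public value M = 10^4 mod 23 instead of the honest one.
10^1 ≡ 10 (mod 23)
10^2 = (10^1)^2 ≡ 10^2 = 100 ≡ 8 (mod 23)
10^4 = (10^2)^2 ≡ 8^2 = 64 ≡ 18 (mod 23)
So M = 18. Jonas computes K = M^2 mod 23.
18^1 ≡ 18 (mod 23)
18^2 = (18^1)^2 ≡ 18^2 = 324 ≡ 2 (mod 23)

2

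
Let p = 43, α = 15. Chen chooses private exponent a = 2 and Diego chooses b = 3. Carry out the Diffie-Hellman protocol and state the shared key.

Diego sends B = α^b mod p = 15^3 mod 43.
15^1 ≡ 15 (mod 43)
15^2 = (15^1)^2 ≡ 15^2 = 225 ≡ 10 (mod 43)
15^3 = 15^2 · 15^1 ≡ 10 · 15 ≡ 21 (mod 43).
So B = 21. Chen then computes K = B^a mod p = 21^2 mod 43.
21^1 ≡ 21 (mod 43)
21^2 = (21^1)^2 ≡ 21^2 = 441 ≡ 11 (mod 43)

11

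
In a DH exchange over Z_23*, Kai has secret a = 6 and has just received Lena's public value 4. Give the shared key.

2

Shared key K = 4^6 mod 23.
4^1 ≡ 4 (mod 23)
4^2 = (4^1)^2 ≡ 4^2 = 16 ≡ 16 (mod 23)
4^4 = (4^2)^2 ≡ 16^2 = 256 ≡ 3 (mod 23)
4^6 = 4^4 · 4^2 ≡ 3 · 16 ≡ 2 (mod 23).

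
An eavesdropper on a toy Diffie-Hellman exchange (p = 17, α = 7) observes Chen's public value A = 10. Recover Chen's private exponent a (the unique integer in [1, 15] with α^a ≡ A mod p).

9

Try successive powers of 7 modulo 17:
7^1 ≡ 7
7^2 ≡ 15
7^3 ≡ 3
7^4 ≡ 4
7^5 ≡ 11
7^6 ≡ 9
7^7 ≡ 12
7^8 ≡ 16
7^9 ≡ 10
Found: a = 9.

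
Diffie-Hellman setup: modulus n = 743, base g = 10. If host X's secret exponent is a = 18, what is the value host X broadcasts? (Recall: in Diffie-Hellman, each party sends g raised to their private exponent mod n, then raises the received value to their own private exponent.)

Public value = 10^18 mod 743.
10^1 ≡ 10 (mod 743)
10^2 = (10^1)^2 ≡ 10^2 = 100 ≡ 100 (mod 743)
10^4 = (10^2)^2 ≡ 100^2 = 10000 ≡ 341 (mod 743)
10^8 = (10^4)^2 ≡ 341^2 = 116281 ≡ 373 (mod 743)
10^16 = (10^8)^2 ≡ 373^2 = 139129 ≡ 188 (mod 743)
10^18 = 10^16 · 10^2 ≡ 188 · 100 ≡ 225 (mod 743).

225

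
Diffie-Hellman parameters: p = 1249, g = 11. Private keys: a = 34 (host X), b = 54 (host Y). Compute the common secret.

Host Y sends B = g^b mod p = 11^54 mod 1249.
11^1 ≡ 11 (mod 1249)
11^2 = (11^1)^2 ≡ 11^2 = 121 ≡ 121 (mod 1249)
11^4 = (11^2)^2 ≡ 121^2 = 14641 ≡ 902 (mod 1249)
11^8 = (11^4)^2 ≡ 902^2 = 813604 ≡ 505 (mod 1249)
11^16 = (11^8)^2 ≡ 505^2 = 255025 ≡ 229 (mod 1249)
11^32 = (11^16)^2 ≡ 229^2 = 52441 ≡ 1232 (mod 1249)
11^54 = 11^32 · 11^16 · 11^4 · 11^2 ≡ 1232 · 229 · 902 · 121 ≡ 10 (mod 1249).
So B = 10. Host X then computes K = B^a mod p = 10^34 mod 1249.
10^1 ≡ 10 (mod 1249)
10^2 = (10^1)^2 ≡ 10^2 = 100 ≡ 100 (mod 1249)
10^4 = (10^2)^2 ≡ 100^2 = 10000 ≡ 8 (mod 1249)
10^8 = (10^4)^2 ≡ 8^2 = 64 ≡ 64 (mod 1249)
10^16 = (10^8)^2 ≡ 64^2 = 4096 ≡ 349 (mod 1249)
10^32 = (10^16)^2 ≡ 349^2 = 121801 ≡ 648 (mod 1249)
10^34 = 10^32 · 10^2 ≡ 648 · 100 ≡ 1101 (mod 1249).

1101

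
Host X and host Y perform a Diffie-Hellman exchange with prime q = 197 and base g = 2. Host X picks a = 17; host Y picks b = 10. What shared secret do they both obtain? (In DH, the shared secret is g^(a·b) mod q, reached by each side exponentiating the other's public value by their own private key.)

Host X sends A = g^a mod q = 2^17 mod 197.
2^1 ≡ 2 (mod 197)
2^2 = (2^1)^2 ≡ 2^2 = 4 ≡ 4 (mod 197)
2^4 = (2^2)^2 ≡ 4^2 = 16 ≡ 16 (mod 197)
2^8 = (2^4)^2 ≡ 16^2 = 256 ≡ 59 (mod 197)
2^16 = (2^8)^2 ≡ 59^2 = 3481 ≡ 132 (mod 197)
2^17 = 2^16 · 2^1 ≡ 132 · 2 ≡ 67 (mod 197).
So A = 67. Host Y then computes K = A^b mod q = 67^10 mod 197.
67^1 ≡ 67 (mod 197)
67^2 = (67^1)^2 ≡ 67^2 = 4489 ≡ 155 (mod 197)
67^4 = (67^2)^2 ≡ 155^2 = 24025 ≡ 188 (mod 197)
67^8 = (67^4)^2 ≡ 188^2 = 35344 ≡ 81 (mod 197)
67^10 = 67^8 · 67^2 ≡ 81 · 155 ≡ 144 (mod 197).

144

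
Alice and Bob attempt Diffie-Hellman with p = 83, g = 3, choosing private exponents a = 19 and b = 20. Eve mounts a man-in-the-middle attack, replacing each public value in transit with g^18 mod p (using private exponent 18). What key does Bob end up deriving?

7

Bob receives Eve's public value M = 3^18 mod 83 instead of the honest one.
3^1 ≡ 3 (mod 83)
3^2 = (3^1)^2 ≡ 3^2 = 9 ≡ 9 (mod 83)
3^4 = (3^2)^2 ≡ 9^2 = 81 ≡ 81 (mod 83)
3^8 = (3^4)^2 ≡ 81^2 = 6561 ≡ 4 (mod 83)
3^16 = (3^8)^2 ≡ 4^2 = 16 ≡ 16 (mod 83)
3^18 = 3^16 · 3^2 ≡ 16 · 9 ≡ 61 (mod 83).
So M = 61. Bob computes K = M^20 mod 83.
61^1 ≡ 61 (mod 83)
61^2 = (61^1)^2 ≡ 61^2 = 3721 ≡ 69 (mod 83)
61^4 = (61^2)^2 ≡ 69^2 = 4761 ≡ 30 (mod 83)
61^8 = (61^4)^2 ≡ 30^2 = 900 ≡ 70 (mod 83)
61^16 = (61^8)^2 ≡ 70^2 = 4900 ≡ 3 (mod 83)
61^20 = 61^16 · 61^4 ≡ 3 · 30 ≡ 7 (mod 83).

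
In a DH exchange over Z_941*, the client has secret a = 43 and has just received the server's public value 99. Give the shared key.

Shared key K = 99^43 mod 941.
99^1 ≡ 99 (mod 941)
99^2 = (99^1)^2 ≡ 99^2 = 9801 ≡ 391 (mod 941)
99^4 = (99^2)^2 ≡ 391^2 = 152881 ≡ 439 (mod 941)
99^8 = (99^4)^2 ≡ 439^2 = 192721 ≡ 757 (mod 941)
99^16 = (99^8)^2 ≡ 757^2 = 573049 ≡ 921 (mod 941)
99^32 = (99^16)^2 ≡ 921^2 = 848241 ≡ 400 (mod 941)
99^43 = 99^32 · 99^8 · 99^2 · 99^1 ≡ 400 · 757 · 391 · 99 ≡ 492 (mod 941).

492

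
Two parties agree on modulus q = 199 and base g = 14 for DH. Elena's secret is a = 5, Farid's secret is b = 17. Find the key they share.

Farid sends B = g^b mod q = 14^17 mod 199.
14^1 ≡ 14 (mod 199)
14^2 = (14^1)^2 ≡ 14^2 = 196 ≡ 196 (mod 199)
14^4 = (14^2)^2 ≡ 196^2 = 38416 ≡ 9 (mod 199)
14^8 = (14^4)^2 ≡ 9^2 = 81 ≡ 81 (mod 199)
14^16 = (14^8)^2 ≡ 81^2 = 6561 ≡ 193 (mod 199)
14^17 = 14^16 · 14^1 ≡ 193 · 14 ≡ 115 (mod 199).
So B = 115. Elena then computes K = B^a mod q = 115^5 mod 199.
115^1 ≡ 115 (mod 199)
115^2 = (115^1)^2 ≡ 115^2 = 13225 ≡ 91 (mod 199)
115^4 = (115^2)^2 ≡ 91^2 = 8281 ≡ 122 (mod 199)
115^5 = 115^4 · 115^1 ≡ 122 · 115 ≡ 100 (mod 199).

100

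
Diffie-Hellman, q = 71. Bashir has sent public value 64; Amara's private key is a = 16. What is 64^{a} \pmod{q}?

Shared key K = 64^16 mod 71.
64^1 ≡ 64 (mod 71)
64^2 = (64^1)^2 ≡ 64^2 = 4096 ≡ 49 (mod 71)
64^4 = (64^2)^2 ≡ 49^2 = 2401 ≡ 58 (mod 71)
64^8 = (64^4)^2 ≡ 58^2 = 3364 ≡ 27 (mod 71)
64^16 = (64^8)^2 ≡ 27^2 = 729 ≡ 19 (mod 71)

19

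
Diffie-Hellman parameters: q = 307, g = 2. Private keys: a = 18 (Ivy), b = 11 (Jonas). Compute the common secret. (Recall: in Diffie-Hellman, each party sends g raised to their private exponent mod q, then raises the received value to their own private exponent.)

24

Jonas sends B = g^b mod q = 2^11 mod 307.
2^1 ≡ 2 (mod 307)
2^2 = (2^1)^2 ≡ 2^2 = 4 ≡ 4 (mod 307)
2^4 = (2^2)^2 ≡ 4^2 = 16 ≡ 16 (mod 307)
2^8 = (2^4)^2 ≡ 16^2 = 256 ≡ 256 (mod 307)
2^11 = 2^8 · 2^2 · 2^1 ≡ 256 · 4 · 2 ≡ 206 (mod 307).
So B = 206. Ivy then computes K = B^a mod q = 206^18 mod 307.
206^1 ≡ 206 (mod 307)
206^2 = (206^1)^2 ≡ 206^2 = 42436 ≡ 70 (mod 307)
206^4 = (206^2)^2 ≡ 70^2 = 4900 ≡ 295 (mod 307)
206^8 = (206^4)^2 ≡ 295^2 = 87025 ≡ 144 (mod 307)
206^16 = (206^8)^2 ≡ 144^2 = 20736 ≡ 167 (mod 307)
206^18 = 206^16 · 206^2 ≡ 167 · 70 ≡ 24 (mod 307).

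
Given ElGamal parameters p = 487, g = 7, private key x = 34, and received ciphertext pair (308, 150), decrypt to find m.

165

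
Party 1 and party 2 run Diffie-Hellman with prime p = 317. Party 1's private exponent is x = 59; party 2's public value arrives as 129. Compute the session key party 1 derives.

Shared key K = 129^59 mod 317.
129^1 ≡ 129 (mod 317)
129^2 = (129^1)^2 ≡ 129^2 = 16641 ≡ 157 (mod 317)
129^4 = (129^2)^2 ≡ 157^2 = 24649 ≡ 240 (mod 317)
129^8 = (129^4)^2 ≡ 240^2 = 57600 ≡ 223 (mod 317)
129^16 = (129^8)^2 ≡ 223^2 = 49729 ≡ 277 (mod 317)
129^32 = (129^16)^2 ≡ 277^2 = 76729 ≡ 15 (mod 317)
129^59 = 129^32 · 129^16 · 129^8 · 129^2 · 129^1 ≡ 15 · 277 · 223 · 157 · 129 ≡ 276 (mod 317).

276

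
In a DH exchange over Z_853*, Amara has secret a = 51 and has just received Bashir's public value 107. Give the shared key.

Shared key K = 107^51 mod 853.
107^1 ≡ 107 (mod 853)
107^2 = (107^1)^2 ≡ 107^2 = 11449 ≡ 360 (mod 853)
107^4 = (107^2)^2 ≡ 360^2 = 129600 ≡ 797 (mod 853)
107^8 = (107^4)^2 ≡ 797^2 = 635209 ≡ 577 (mod 853)
107^16 = (107^8)^2 ≡ 577^2 = 332929 ≡ 259 (mod 853)
107^32 = (107^16)^2 ≡ 259^2 = 67081 ≡ 547 (mod 853)
107^51 = 107^32 · 107^16 · 107^2 · 107^1 ≡ 547 · 259 · 360 · 107 ≡ 742 (mod 853).

742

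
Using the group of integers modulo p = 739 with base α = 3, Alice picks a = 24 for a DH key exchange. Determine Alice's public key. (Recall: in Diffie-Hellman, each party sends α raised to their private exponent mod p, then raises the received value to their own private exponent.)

393

Public value = 3^24 (mod 739).
3^1 ≡ 3 (mod 739)
3^2 = (3^1)^2 ≡ 3^2 = 9 ≡ 9 (mod 739)
3^4 = (3^2)^2 ≡ 9^2 = 81 ≡ 81 (mod 739)
3^8 = (3^4)^2 ≡ 81^2 = 6561 ≡ 649 (mod 739)
3^16 = (3^8)^2 ≡ 649^2 = 421201 ≡ 710 (mod 739)
3^24 = 3^16 · 3^8 ≡ 710 · 649 ≡ 393 (mod 739).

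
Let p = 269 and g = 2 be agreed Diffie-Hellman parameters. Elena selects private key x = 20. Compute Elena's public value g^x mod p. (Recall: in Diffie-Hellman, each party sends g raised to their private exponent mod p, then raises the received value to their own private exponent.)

14

Public value = 2^20 mod 269.
2^1 ≡ 2 (mod 269)
2^2 = (2^1)^2 ≡ 2^2 = 4 ≡ 4 (mod 269)
2^4 = (2^2)^2 ≡ 4^2 = 16 ≡ 16 (mod 269)
2^8 = (2^4)^2 ≡ 16^2 = 256 ≡ 256 (mod 269)
2^16 = (2^8)^2 ≡ 256^2 = 65536 ≡ 169 (mod 269)
2^20 = 2^16 · 2^4 ≡ 169 · 16 ≡ 14 (mod 269).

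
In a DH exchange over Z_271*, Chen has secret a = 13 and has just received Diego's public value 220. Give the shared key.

Shared key K = 220^13 mod 271.
220^1 ≡ 220 (mod 271)
220^2 = (220^1)^2 ≡ 220^2 = 48400 ≡ 162 (mod 271)
220^4 = (220^2)^2 ≡ 162^2 = 26244 ≡ 228 (mod 271)
220^8 = (220^4)^2 ≡ 228^2 = 51984 ≡ 223 (mod 271)
220^13 = 220^8 · 220^4 · 220^1 ≡ 223 · 228 · 220 ≡ 155 (mod 271).

155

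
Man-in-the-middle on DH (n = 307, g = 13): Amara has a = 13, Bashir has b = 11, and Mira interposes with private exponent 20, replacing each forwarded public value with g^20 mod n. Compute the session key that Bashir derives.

Bashir receives Mira's public value M = 13^20 mod 307 instead of the honest one.
13^1 ≡ 13 (mod 307)
13^2 = (13^1)^2 ≡ 13^2 = 169 ≡ 169 (mod 307)
13^4 = (13^2)^2 ≡ 169^2 = 28561 ≡ 10 (mod 307)
13^8 = (13^4)^2 ≡ 10^2 = 100 ≡ 100 (mod 307)
13^16 = (13^8)^2 ≡ 100^2 = 10000 ≡ 176 (mod 307)
13^20 = 13^16 · 13^4 ≡ 176 · 10 ≡ 225 (mod 307).
So M = 225. Bashir computes K = M^11 mod 307.
225^1 ≡ 225 (mod 307)
225^2 = (225^1)^2 ≡ 225^2 = 50625 ≡ 277 (mod 307)
225^4 = (225^2)^2 ≡ 277^2 = 76729 ≡ 286 (mod 307)
225^8 = (225^4)^2 ≡ 286^2 = 81796 ≡ 134 (mod 307)
225^11 = 225^8 · 225^2 · 225^1 ≡ 134 · 277 · 225 ≡ 229 (mod 307).

229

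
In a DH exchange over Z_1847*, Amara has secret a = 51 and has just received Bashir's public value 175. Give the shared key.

52

Shared key K = 175^51 mod 1847.
175^1 ≡ 175 (mod 1847)
175^2 = (175^1)^2 ≡ 175^2 = 30625 ≡ 1073 (mod 1847)
175^4 = (175^2)^2 ≡ 1073^2 = 1151329 ≡ 648 (mod 1847)
175^8 = (175^4)^2 ≡ 648^2 = 419904 ≡ 635 (mod 1847)
175^16 = (175^8)^2 ≡ 635^2 = 403225 ≡ 579 (mod 1847)
175^32 = (175^16)^2 ≡ 579^2 = 335241 ≡ 934 (mod 1847)
175^51 = 175^32 · 175^16 · 175^2 · 175^1 ≡ 934 · 579 · 1073 · 175 ≡ 52 (mod 1847).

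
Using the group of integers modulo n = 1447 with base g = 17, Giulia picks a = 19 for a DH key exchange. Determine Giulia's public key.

1220

Public value = 17^19 mod 1447.
17^1 ≡ 17 (mod 1447)
17^2 = (17^1)^2 ≡ 17^2 = 289 ≡ 289 (mod 1447)
17^4 = (17^2)^2 ≡ 289^2 = 83521 ≡ 1042 (mod 1447)
17^8 = (17^4)^2 ≡ 1042^2 = 1085764 ≡ 514 (mod 1447)
17^16 = (17^8)^2 ≡ 514^2 = 264196 ≡ 842 (mod 1447)
17^19 = 17^16 · 17^2 · 17^1 ≡ 842 · 289 · 17 ≡ 1220 (mod 1447).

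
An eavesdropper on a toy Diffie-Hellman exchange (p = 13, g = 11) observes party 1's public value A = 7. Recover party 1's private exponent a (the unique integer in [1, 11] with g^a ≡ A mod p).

5

Try successive powers of 11 modulo 13:
11^1 ≡ 11
11^2 ≡ 4
11^3 ≡ 5
11^4 ≡ 3
11^5 ≡ 7
Found: a = 5.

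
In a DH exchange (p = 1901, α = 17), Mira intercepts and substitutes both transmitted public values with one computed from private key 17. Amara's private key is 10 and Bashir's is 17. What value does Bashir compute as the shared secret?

Bashir receives Mira's public value M = 17^17 mod 1901 instead of the honest one.
17^1 ≡ 17 (mod 1901)
17^2 = (17^1)^2 ≡ 17^2 = 289 ≡ 289 (mod 1901)
17^4 = (17^2)^2 ≡ 289^2 = 83521 ≡ 1778 (mod 1901)
17^8 = (17^4)^2 ≡ 1778^2 = 3161284 ≡ 1822 (mod 1901)
17^16 = (17^8)^2 ≡ 1822^2 = 3319684 ≡ 538 (mod 1901)
17^17 = 17^16 · 17^1 ≡ 538 · 17 ≡ 1542 (mod 1901).
So M = 1542. Bashir computes K = M^17 mod 1901.
1542^1 ≡ 1542 (mod 1901)
1542^2 = (1542^1)^2 ≡ 1542^2 = 2377764 ≡ 1514 (mod 1901)
1542^4 = (1542^2)^2 ≡ 1514^2 = 2292196 ≡ 1491 (mod 1901)
1542^8 = (1542^4)^2 ≡ 1491^2 = 2223081 ≡ 812 (mod 1901)
1542^16 = (1542^8)^2 ≡ 812^2 = 659344 ≡ 1598 (mod 1901)
1542^17 = 1542^16 · 1542^1 ≡ 1598 · 1542 ≡ 420 (mod 1901).

420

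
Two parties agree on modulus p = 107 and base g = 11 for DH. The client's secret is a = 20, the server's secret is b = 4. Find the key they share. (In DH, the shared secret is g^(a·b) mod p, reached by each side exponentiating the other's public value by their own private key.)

92

The server sends B = g^b mod p = 11^4 mod 107.
11^1 ≡ 11 (mod 107)
11^2 = (11^1)^2 ≡ 11^2 = 121 ≡ 14 (mod 107)
11^4 = (11^2)^2 ≡ 14^2 = 196 ≡ 89 (mod 107)
So B = 89. The client then computes K = B^a mod p = 89^20 mod 107.
89^1 ≡ 89 (mod 107)
89^2 = (89^1)^2 ≡ 89^2 = 7921 ≡ 3 (mod 107)
89^4 = (89^2)^2 ≡ 3^2 = 9 ≡ 9 (mod 107)
89^8 = (89^4)^2 ≡ 9^2 = 81 ≡ 81 (mod 107)
89^16 = (89^8)^2 ≡ 81^2 = 6561 ≡ 34 (mod 107)
89^20 = 89^16 · 89^4 ≡ 34 · 9 ≡ 92 (mod 107).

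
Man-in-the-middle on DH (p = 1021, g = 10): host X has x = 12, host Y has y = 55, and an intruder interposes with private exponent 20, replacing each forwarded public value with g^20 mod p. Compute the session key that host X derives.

Host X receives an intruder's public value M = 10^20 mod 1021 instead of the honest one.
10^1 ≡ 10 (mod 1021)
10^2 = (10^1)^2 ≡ 10^2 = 100 ≡ 100 (mod 1021)
10^4 = (10^2)^2 ≡ 100^2 = 10000 ≡ 811 (mod 1021)
10^8 = (10^4)^2 ≡ 811^2 = 657721 ≡ 197 (mod 1021)
10^16 = (10^8)^2 ≡ 197^2 = 38809 ≡ 11 (mod 1021)
10^20 = 10^16 · 10^4 ≡ 11 · 811 ≡ 753 (mod 1021).
So M = 753. Host X computes K = M^12 mod 1021.
753^1 ≡ 753 (mod 1021)
753^2 = (753^1)^2 ≡ 753^2 = 567009 ≡ 354 (mod 1021)
753^4 = (753^2)^2 ≡ 354^2 = 125316 ≡ 754 (mod 1021)
753^8 = (753^4)^2 ≡ 754^2 = 568516 ≡ 840 (mod 1021)
753^12 = 753^8 · 753^4 ≡ 840 · 754 ≡ 340 (mod 1021).

340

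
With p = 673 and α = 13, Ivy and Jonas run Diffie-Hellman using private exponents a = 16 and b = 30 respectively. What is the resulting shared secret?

Jonas sends B = α^b mod p = 13^30 mod 673.
13^1 ≡ 13 (mod 673)
13^2 = (13^1)^2 ≡ 13^2 = 169 ≡ 169 (mod 673)
13^4 = (13^2)^2 ≡ 169^2 = 28561 ≡ 295 (mod 673)
13^8 = (13^4)^2 ≡ 295^2 = 87025 ≡ 208 (mod 673)
13^16 = (13^8)^2 ≡ 208^2 = 43264 ≡ 192 (mod 673)
13^30 = 13^16 · 13^8 · 13^4 · 13^2 ≡ 192 · 208 · 295 · 169 ≡ 23 (mod 673).
So B = 23. Ivy then computes K = B^a mod p = 23^16 mod 673.
23^1 ≡ 23 (mod 673)
23^2 = (23^1)^2 ≡ 23^2 = 529 ≡ 529 (mod 673)
23^4 = (23^2)^2 ≡ 529^2 = 279841 ≡ 546 (mod 673)
23^8 = (23^4)^2 ≡ 546^2 = 298116 ≡ 650 (mod 673)
23^16 = (23^8)^2 ≡ 650^2 = 422500 ≡ 529 (mod 673)

529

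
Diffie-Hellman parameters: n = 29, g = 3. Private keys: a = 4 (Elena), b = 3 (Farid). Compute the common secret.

Elena sends A = g^a mod n = 3^4 mod 29.
3^1 ≡ 3 (mod 29)
3^2 = (3^1)^2 ≡ 3^2 = 9 ≡ 9 (mod 29)
3^4 = (3^2)^2 ≡ 9^2 = 81 ≡ 23 (mod 29)
So A = 23. Farid then computes K = A^b mod n = 23^3 mod 29.
23^1 ≡ 23 (mod 29)
23^2 = (23^1)^2 ≡ 23^2 = 529 ≡ 7 (mod 29)
23^3 = 23^2 · 23^1 ≡ 7 · 23 ≡ 16 (mod 29).

16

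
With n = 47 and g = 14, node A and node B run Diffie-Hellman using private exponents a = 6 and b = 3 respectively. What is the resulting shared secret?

16

Node B sends B = g^b mod n = 14^3 mod 47.
14^1 ≡ 14 (mod 47)
14^2 = (14^1)^2 ≡ 14^2 = 196 ≡ 8 (mod 47)
14^3 = 14^2 · 14^1 ≡ 8 · 14 ≡ 18 (mod 47).
So B = 18. Node A then computes K = B^a mod n = 18^6 mod 47.
18^1 ≡ 18 (mod 47)
18^2 = (18^1)^2 ≡ 18^2 = 324 ≡ 42 (mod 47)
18^4 = (18^2)^2 ≡ 42^2 = 1764 ≡ 25 (mod 47)
18^6 = 18^4 · 18^2 ≡ 25 · 42 ≡ 16 (mod 47).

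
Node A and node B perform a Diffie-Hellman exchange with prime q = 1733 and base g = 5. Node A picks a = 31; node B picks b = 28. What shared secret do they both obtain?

Node B sends B = g^b mod q = 5^28 mod 1733.
5^1 ≡ 5 (mod 1733)
5^2 = (5^1)^2 ≡ 5^2 = 25 ≡ 25 (mod 1733)
5^4 = (5^2)^2 ≡ 25^2 = 625 ≡ 625 (mod 1733)
5^8 = (5^4)^2 ≡ 625^2 = 390625 ≡ 700 (mod 1733)
5^16 = (5^8)^2 ≡ 700^2 = 490000 ≡ 1294 (mod 1733)
5^28 = 5^16 · 5^8 · 5^4 ≡ 1294 · 700 · 625 ≡ 691 (mod 1733).
So B = 691. Node A then computes K = B^a mod q = 691^31 mod 1733.
691^1 ≡ 691 (mod 1733)
691^2 = (691^1)^2 ≡ 691^2 = 477481 ≡ 906 (mod 1733)
691^4 = (691^2)^2 ≡ 906^2 = 820836 ≡ 1127 (mod 1733)
691^8 = (691^4)^2 ≡ 1127^2 = 1270129 ≡ 1573 (mod 1733)
691^16 = (691^8)^2 ≡ 1573^2 = 2474329 ≡ 1338 (mod 1733)
691^31 = 691^16 · 691^8 · 691^4 · 691^2 · 691^1 ≡ 1338 · 1573 · 1127 · 906 · 691 ≡ 1708 (mod 1733).

1708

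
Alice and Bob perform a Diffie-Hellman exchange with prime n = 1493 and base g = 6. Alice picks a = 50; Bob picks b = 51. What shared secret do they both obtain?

1077

Bob sends B = g^b mod n = 6^51 mod 1493.
6^1 ≡ 6 (mod 1493)
6^2 = (6^1)^2 ≡ 6^2 = 36 ≡ 36 (mod 1493)
6^4 = (6^2)^2 ≡ 36^2 = 1296 ≡ 1296 (mod 1493)
6^8 = (6^4)^2 ≡ 1296^2 = 1679616 ≡ 1484 (mod 1493)
6^16 = (6^8)^2 ≡ 1484^2 = 2202256 ≡ 81 (mod 1493)
6^32 = (6^16)^2 ≡ 81^2 = 6561 ≡ 589 (mod 1493)
6^51 = 6^32 · 6^16 · 6^2 · 6^1 ≡ 589 · 81 · 36 · 6 ≡ 458 (mod 1493).
So B = 458. Alice then computes K = B^a mod n = 458^50 mod 1493.
458^1 ≡ 458 (mod 1493)
458^2 = (458^1)^2 ≡ 458^2 = 209764 ≡ 744 (mod 1493)
458^4 = (458^2)^2 ≡ 744^2 = 553536 ≡ 1126 (mod 1493)
458^8 = (458^4)^2 ≡ 1126^2 = 1267876 ≡ 319 (mod 1493)
458^16 = (458^8)^2 ≡ 319^2 = 101761 ≡ 237 (mod 1493)
458^32 = (458^16)^2 ≡ 237^2 = 56169 ≡ 928 (mod 1493)
458^50 = 458^32 · 458^16 · 458^2 ≡ 928 · 237 · 744 ≡ 1077 (mod 1493).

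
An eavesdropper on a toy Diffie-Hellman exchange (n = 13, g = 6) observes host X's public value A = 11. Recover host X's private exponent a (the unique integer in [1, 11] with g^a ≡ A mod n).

Try successive powers of 6 modulo 13:
6^1 ≡ 6
6^2 ≡ 10
6^3 ≡ 8
6^4 ≡ 9
6^5 ≡ 2
6^6 ≡ 12
6^7 ≡ 7
6^8 ≡ 3
6^9 ≡ 5
6^10 ≡ 4
6^11 ≡ 11
Found: a = 11.

11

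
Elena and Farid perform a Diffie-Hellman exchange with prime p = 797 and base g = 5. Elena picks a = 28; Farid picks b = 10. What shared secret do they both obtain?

Elena sends A = g^a mod p = 5^28 mod 797.
5^1 ≡ 5 (mod 797)
5^2 = (5^1)^2 ≡ 5^2 = 25 ≡ 25 (mod 797)
5^4 = (5^2)^2 ≡ 25^2 = 625 ≡ 625 (mod 797)
5^8 = (5^4)^2 ≡ 625^2 = 390625 ≡ 95 (mod 797)
5^16 = (5^8)^2 ≡ 95^2 = 9025 ≡ 258 (mod 797)
5^28 = 5^16 · 5^8 · 5^4 ≡ 258 · 95 · 625 ≡ 410 (mod 797).
So A = 410. Farid then computes K = A^b mod p = 410^10 mod 797.
410^1 ≡ 410 (mod 797)
410^2 = (410^1)^2 ≡ 410^2 = 168100 ≡ 730 (mod 797)
410^4 = (410^2)^2 ≡ 730^2 = 532900 ≡ 504 (mod 797)
410^8 = (410^4)^2 ≡ 504^2 = 254016 ≡ 570 (mod 797)
410^10 = 410^8 · 410^2 ≡ 570 · 730 ≡ 66 (mod 797).

66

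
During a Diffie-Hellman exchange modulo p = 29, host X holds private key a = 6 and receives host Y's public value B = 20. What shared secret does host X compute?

Shared key K = 20^6 mod 29.
20^1 ≡ 20 (mod 29)
20^2 = (20^1)^2 ≡ 20^2 = 400 ≡ 23 (mod 29)
20^4 = (20^2)^2 ≡ 23^2 = 529 ≡ 7 (mod 29)
20^6 = 20^4 · 20^2 ≡ 7 · 23 ≡ 16 (mod 29).

16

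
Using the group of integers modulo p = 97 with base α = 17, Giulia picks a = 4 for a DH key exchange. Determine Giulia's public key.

4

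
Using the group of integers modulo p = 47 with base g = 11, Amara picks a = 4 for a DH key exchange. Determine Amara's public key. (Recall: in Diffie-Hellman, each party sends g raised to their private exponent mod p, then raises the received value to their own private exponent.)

Public value = 11^4 mod 47.
11^1 ≡ 11 (mod 47)
11^2 = (11^1)^2 ≡ 11^2 = 121 ≡ 27 (mod 47)
11^4 = (11^2)^2 ≡ 27^2 = 729 ≡ 24 (mod 47)

24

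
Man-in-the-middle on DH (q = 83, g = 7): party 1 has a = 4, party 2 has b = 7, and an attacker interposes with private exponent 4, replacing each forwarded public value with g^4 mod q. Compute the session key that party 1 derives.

Party 1 receives an attacker's public value M = 7^4 mod 83 instead of the honest one.
7^1 ≡ 7 (mod 83)
7^2 = (7^1)^2 ≡ 7^2 = 49 ≡ 49 (mod 83)
7^4 = (7^2)^2 ≡ 49^2 = 2401 ≡ 77 (mod 83)
So M = 77. Party 1 computes K = M^4 mod 83.
77^1 ≡ 77 (mod 83)
77^2 = (77^1)^2 ≡ 77^2 = 5929 ≡ 36 (mod 83)
77^4 = (77^2)^2 ≡ 36^2 = 1296 ≡ 51 (mod 83)

51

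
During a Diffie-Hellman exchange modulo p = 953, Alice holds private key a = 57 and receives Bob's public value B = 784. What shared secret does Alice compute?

757

Shared key K = 784^57 mod 953.
784^1 ≡ 784 (mod 953)
784^2 = (784^1)^2 ≡ 784^2 = 614656 ≡ 924 (mod 953)
784^4 = (784^2)^2 ≡ 924^2 = 853776 ≡ 841 (mod 953)
784^8 = (784^4)^2 ≡ 841^2 = 707281 ≡ 155 (mod 953)
784^16 = (784^8)^2 ≡ 155^2 = 24025 ≡ 200 (mod 953)
784^32 = (784^16)^2 ≡ 200^2 = 40000 ≡ 927 (mod 953)
784^57 = 784^32 · 784^16 · 784^8 · 784^1 ≡ 927 · 200 · 155 · 784 ≡ 757 (mod 953).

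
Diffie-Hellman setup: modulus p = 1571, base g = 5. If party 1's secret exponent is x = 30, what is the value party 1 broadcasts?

Public value = 5^30 mod 1571.
5^1 ≡ 5 (mod 1571)
5^2 = (5^1)^2 ≡ 5^2 = 25 ≡ 25 (mod 1571)
5^4 = (5^2)^2 ≡ 25^2 = 625 ≡ 625 (mod 1571)
5^8 = (5^4)^2 ≡ 625^2 = 390625 ≡ 1017 (mod 1571)
5^16 = (5^8)^2 ≡ 1017^2 = 1034289 ≡ 571 (mod 1571)
5^30 = 5^16 · 5^8 · 5^4 · 5^2 ≡ 571 · 1017 · 625 · 25 ≡ 725 (mod 1571).

725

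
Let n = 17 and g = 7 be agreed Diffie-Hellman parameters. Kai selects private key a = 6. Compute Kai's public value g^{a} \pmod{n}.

9

Public value = 7^{6} \pmod{17}.
7^1 ≡ 7 (mod 17)
7^2 = (7^1)^2 ≡ 7^2 = 49 ≡ 15 (mod 17)
7^4 = (7^2)^2 ≡ 15^2 = 225 ≡ 4 (mod 17)
7^6 = 7^4 · 7^2 ≡ 4 · 15 ≡ 9 (mod 17).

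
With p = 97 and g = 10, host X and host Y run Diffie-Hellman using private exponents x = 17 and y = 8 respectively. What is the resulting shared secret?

Host Y sends B = g^y mod p = 10^8 mod 97.
10^1 ≡ 10 (mod 97)
10^2 = (10^1)^2 ≡ 10^2 = 100 ≡ 3 (mod 97)
10^4 = (10^2)^2 ≡ 3^2 = 9 ≡ 9 (mod 97)
10^8 = (10^4)^2 ≡ 9^2 = 81 ≡ 81 (mod 97)
So B = 81. Host X then computes K = B^x mod p = 81^17 mod 97.
81^1 ≡ 81 (mod 97)
81^2 = (81^1)^2 ≡ 81^2 = 6561 ≡ 62 (mod 97)
81^4 = (81^2)^2 ≡ 62^2 = 3844 ≡ 61 (mod 97)
81^8 = (81^4)^2 ≡ 61^2 = 3721 ≡ 35 (mod 97)
81^16 = (81^8)^2 ≡ 35^2 = 1225 ≡ 61 (mod 97)
81^17 = 81^16 · 81^1 ≡ 61 · 81 ≡ 91 (mod 97).

91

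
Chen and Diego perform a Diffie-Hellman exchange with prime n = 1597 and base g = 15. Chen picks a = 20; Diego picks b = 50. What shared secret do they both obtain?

Chen sends A = g^a mod n = 15^20 mod 1597.
15^1 ≡ 15 (mod 1597)
15^2 = (15^1)^2 ≡ 15^2 = 225 ≡ 225 (mod 1597)
15^4 = (15^2)^2 ≡ 225^2 = 50625 ≡ 1118 (mod 1597)
15^8 = (15^4)^2 ≡ 1118^2 = 1249924 ≡ 1070 (mod 1597)
15^16 = (15^8)^2 ≡ 1070^2 = 1144900 ≡ 1448 (mod 1597)
15^20 = 15^16 · 15^4 ≡ 1448 · 1118 ≡ 1103 (mod 1597).
So A = 1103. Diego then computes K = A^b mod n = 1103^50 mod 1597.
1103^1 ≡ 1103 (mod 1597)
1103^2 = (1103^1)^2 ≡ 1103^2 = 1216609 ≡ 1292 (mod 1597)
1103^4 = (1103^2)^2 ≡ 1292^2 = 1669264 ≡ 399 (mod 1597)
1103^8 = (1103^4)^2 ≡ 399^2 = 159201 ≡ 1098 (mod 1597)
1103^16 = (1103^8)^2 ≡ 1098^2 = 1205604 ≡ 1466 (mod 1597)
1103^32 = (1103^16)^2 ≡ 1466^2 = 2149156 ≡ 1191 (mod 1597)
1103^50 = 1103^32 · 1103^16 · 1103^2 ≡ 1191 · 1466 · 1292 ≡ 596 (mod 1597).

596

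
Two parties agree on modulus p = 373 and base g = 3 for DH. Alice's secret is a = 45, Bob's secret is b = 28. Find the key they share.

Bob sends B = g^b mod p = 3^28 mod 373.
3^1 ≡ 3 (mod 373)
3^2 = (3^1)^2 ≡ 3^2 = 9 ≡ 9 (mod 373)
3^4 = (3^2)^2 ≡ 9^2 = 81 ≡ 81 (mod 373)
3^8 = (3^4)^2 ≡ 81^2 = 6561 ≡ 220 (mod 373)
3^16 = (3^8)^2 ≡ 220^2 = 48400 ≡ 283 (mod 373)
3^28 = 3^16 · 3^8 · 3^4 ≡ 283 · 220 · 81 ≡ 100 (mod 373).
So B = 100. Alice then computes K = B^a mod p = 100^45 mod 373.
100^1 ≡ 100 (mod 373)
100^2 = (100^1)^2 ≡ 100^2 = 10000 ≡ 302 (mod 373)
100^4 = (100^2)^2 ≡ 302^2 = 91204 ≡ 192 (mod 373)
100^8 = (100^4)^2 ≡ 192^2 = 36864 ≡ 310 (mod 373)
100^16 = (100^8)^2 ≡ 310^2 = 96100 ≡ 239 (mod 373)
100^32 = (100^16)^2 ≡ 239^2 = 57121 ≡ 52 (mod 373)
100^45 = 100^32 · 100^8 · 100^4 · 100^1 ≡ 52 · 310 · 192 · 100 ≡ 163 (mod 373).

163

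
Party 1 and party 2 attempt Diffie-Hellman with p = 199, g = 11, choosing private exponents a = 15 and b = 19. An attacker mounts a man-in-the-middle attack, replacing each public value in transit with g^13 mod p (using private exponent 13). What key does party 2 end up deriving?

Party 2 receives an attacker's public value M = 11^13 mod 199 instead of the honest one.
11^1 ≡ 11 (mod 199)
11^2 = (11^1)^2 ≡ 11^2 = 121 ≡ 121 (mod 199)
11^4 = (11^2)^2 ≡ 121^2 = 14641 ≡ 114 (mod 199)
11^8 = (11^4)^2 ≡ 114^2 = 12996 ≡ 61 (mod 199)
11^13 = 11^8 · 11^4 · 11^1 ≡ 61 · 114 · 11 ≡ 78 (mod 199).
So M = 78. Party 2 computes K = M^19 mod 199.
78^1 ≡ 78 (mod 199)
78^2 = (78^1)^2 ≡ 78^2 = 6084 ≡ 114 (mod 199)
78^4 = (78^2)^2 ≡ 114^2 = 12996 ≡ 61 (mod 199)
78^8 = (78^4)^2 ≡ 61^2 = 3721 ≡ 139 (mod 199)
78^16 = (78^8)^2 ≡ 139^2 = 19321 ≡ 18 (mod 199)
78^19 = 78^16 · 78^2 · 78^1 ≡ 18 · 114 · 78 ≡ 60 (mod 199).

60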